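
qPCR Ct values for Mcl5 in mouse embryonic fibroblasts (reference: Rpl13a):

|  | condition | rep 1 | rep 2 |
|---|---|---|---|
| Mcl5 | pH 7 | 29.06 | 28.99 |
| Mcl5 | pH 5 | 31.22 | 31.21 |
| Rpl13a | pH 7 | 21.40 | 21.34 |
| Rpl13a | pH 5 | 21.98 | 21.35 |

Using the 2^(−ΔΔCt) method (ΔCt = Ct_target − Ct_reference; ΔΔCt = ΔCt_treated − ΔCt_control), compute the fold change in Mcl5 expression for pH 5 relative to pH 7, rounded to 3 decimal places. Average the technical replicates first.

Mean Ct: Mcl5 pH 7 29.025; Mcl5 pH 5 31.215; Rpl13a pH 7 21.370; Rpl13a pH 5 21.665
ΔCt(pH 7) = 29.025 − 21.370 = 7.655
ΔCt(pH 5) = 31.215 − 21.665 = 9.550
ΔΔCt = 9.550 − 7.655 = 1.895
Fold change = 2^(−1.895) = 0.2689

0.269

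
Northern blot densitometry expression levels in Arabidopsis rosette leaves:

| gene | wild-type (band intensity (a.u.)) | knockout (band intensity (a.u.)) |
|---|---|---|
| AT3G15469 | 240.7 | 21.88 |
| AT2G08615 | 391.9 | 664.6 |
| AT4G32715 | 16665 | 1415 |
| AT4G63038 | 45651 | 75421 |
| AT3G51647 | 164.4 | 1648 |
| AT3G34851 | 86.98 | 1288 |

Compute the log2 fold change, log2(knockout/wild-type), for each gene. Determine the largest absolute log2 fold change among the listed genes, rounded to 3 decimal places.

log2(21.88/240.7) = -3.460  (AT3G15469)
log2(664.6/391.9) = 0.762  (AT2G08615)
log2(1415/16665) = -3.558  (AT4G32715)
log2(75421/45651) = 0.724  (AT4G63038)
log2(1648/164.4) = 3.325  (AT3G51647)
log2(1288/86.98) = 3.888  (AT3G34851)
The largest magnitude belongs to AT3G34851.

3.888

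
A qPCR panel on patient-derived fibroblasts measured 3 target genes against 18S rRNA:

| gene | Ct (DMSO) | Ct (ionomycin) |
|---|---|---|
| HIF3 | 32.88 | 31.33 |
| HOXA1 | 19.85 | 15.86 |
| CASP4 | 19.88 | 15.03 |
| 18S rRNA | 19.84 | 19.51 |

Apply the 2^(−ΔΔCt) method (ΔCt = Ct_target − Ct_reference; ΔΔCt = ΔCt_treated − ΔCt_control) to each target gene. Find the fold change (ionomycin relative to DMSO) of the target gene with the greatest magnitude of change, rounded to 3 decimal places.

22.943

HIF3: ΔΔCt = (31.33−19.51) − (32.88−19.84) = 11.82 − 13.04 = -1.22; fold change = 2^1.22 = 2.329
HOXA1: ΔΔCt = (15.86−19.51) − (19.85−19.84) = -3.65 − 0.01 = -3.66; fold change = 2^3.66 = 12.641
CASP4: ΔΔCt = (15.03−19.51) − (19.88−19.84) = -4.48 − 0.04 = -4.52; fold change = 2^4.52 = 22.943
CASP4 has the largest |ΔΔCt| = 4.52.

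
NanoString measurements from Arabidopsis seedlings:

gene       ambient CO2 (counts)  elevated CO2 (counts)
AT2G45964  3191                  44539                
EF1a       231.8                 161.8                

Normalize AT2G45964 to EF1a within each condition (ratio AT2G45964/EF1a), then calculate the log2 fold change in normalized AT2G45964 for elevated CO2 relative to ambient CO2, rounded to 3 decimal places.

4.322

AT2G45964/EF1a (ambient CO2) = 3191 / 231.8 = 13.766
AT2G45964/EF1a (elevated CO2) = 44539 / 161.8 = 275.27
Fold change = 275.27 / 13.766 = 19.9963
log2(19.9963) = 4.3217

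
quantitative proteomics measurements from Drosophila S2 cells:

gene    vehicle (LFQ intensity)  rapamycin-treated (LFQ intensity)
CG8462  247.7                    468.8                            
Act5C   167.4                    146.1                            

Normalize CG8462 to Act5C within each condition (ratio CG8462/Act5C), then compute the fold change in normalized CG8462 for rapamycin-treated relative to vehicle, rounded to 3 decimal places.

CG8462/Act5C (vehicle) = 247.7 / 167.4 = 1.4797
CG8462/Act5C (rapamycin-treated) = 468.8 / 146.1 = 3.2088
Fold change = 3.2088 / 1.4797 = 2.1685

2.169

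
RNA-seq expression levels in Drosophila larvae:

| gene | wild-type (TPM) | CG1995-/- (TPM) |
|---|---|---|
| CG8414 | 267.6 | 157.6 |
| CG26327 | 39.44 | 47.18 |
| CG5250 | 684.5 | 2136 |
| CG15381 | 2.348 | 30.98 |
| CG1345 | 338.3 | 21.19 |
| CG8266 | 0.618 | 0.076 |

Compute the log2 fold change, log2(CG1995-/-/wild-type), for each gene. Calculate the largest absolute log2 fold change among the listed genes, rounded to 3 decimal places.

log2(157.6/267.6) = -0.764  (CG8414)
log2(47.18/39.44) = 0.259  (CG26327)
log2(2136/684.5) = 1.642  (CG5250)
log2(30.98/2.348) = 3.722  (CG15381)
log2(21.19/338.3) = -3.997  (CG1345)
log2(0.076/0.618) = -3.024  (CG8266)
The largest magnitude belongs to CG1345.

3.997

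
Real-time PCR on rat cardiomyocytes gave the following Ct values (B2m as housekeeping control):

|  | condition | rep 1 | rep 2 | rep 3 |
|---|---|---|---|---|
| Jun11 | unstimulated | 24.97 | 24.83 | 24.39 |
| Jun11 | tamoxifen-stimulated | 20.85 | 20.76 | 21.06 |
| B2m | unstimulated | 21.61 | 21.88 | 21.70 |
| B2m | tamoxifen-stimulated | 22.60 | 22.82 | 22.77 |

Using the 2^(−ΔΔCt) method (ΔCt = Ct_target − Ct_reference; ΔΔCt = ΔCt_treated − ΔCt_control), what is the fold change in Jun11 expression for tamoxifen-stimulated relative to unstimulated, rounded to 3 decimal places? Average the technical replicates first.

Mean Ct: Jun11 unstimulated 24.730; Jun11 tamoxifen-stimulated 20.890; B2m unstimulated 21.730; B2m tamoxifen-stimulated 22.730
ΔCt(unstimulated) = 24.730 − 21.730 = 3.000
ΔCt(tamoxifen-stimulated) = 20.890 − 22.730 = -1.840
ΔΔCt = -1.840 − 3.000 = -4.840
Fold change = 2^(−(-4.840)) = 2^4.840 = 28.6408

28.641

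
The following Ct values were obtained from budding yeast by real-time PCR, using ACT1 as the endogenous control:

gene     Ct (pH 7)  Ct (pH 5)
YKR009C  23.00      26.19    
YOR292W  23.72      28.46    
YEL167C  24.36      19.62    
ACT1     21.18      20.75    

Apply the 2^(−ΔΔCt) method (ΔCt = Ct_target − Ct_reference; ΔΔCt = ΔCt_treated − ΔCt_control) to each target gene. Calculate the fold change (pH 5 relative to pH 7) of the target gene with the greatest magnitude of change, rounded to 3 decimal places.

YKR009C: ΔΔCt = (26.19−20.75) − (23.00−21.18) = 5.44 − 1.82 = 3.62; fold change = 2^-3.62 = 0.081
YOR292W: ΔΔCt = (28.46−20.75) − (23.72−21.18) = 7.71 − 2.54 = 5.17; fold change = 2^-5.17 = 0.028
YEL167C: ΔΔCt = (19.62−20.75) − (24.36−21.18) = -1.13 − 3.18 = -4.31; fold change = 2^4.31 = 19.835
YOR292W has the largest |ΔΔCt| = 5.17.

0.028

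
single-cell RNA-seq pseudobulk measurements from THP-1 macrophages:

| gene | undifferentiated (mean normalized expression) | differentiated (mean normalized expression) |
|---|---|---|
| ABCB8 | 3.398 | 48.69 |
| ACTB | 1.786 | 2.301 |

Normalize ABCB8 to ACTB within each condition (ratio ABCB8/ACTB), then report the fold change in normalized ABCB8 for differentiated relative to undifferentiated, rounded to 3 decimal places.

11.122

ABCB8/ACTB (undifferentiated) = 3.398 / 1.786 = 1.9026
ABCB8/ACTB (differentiated) = 48.69 / 2.301 = 21.16
Fold change = 21.16 / 1.9026 = 11.1220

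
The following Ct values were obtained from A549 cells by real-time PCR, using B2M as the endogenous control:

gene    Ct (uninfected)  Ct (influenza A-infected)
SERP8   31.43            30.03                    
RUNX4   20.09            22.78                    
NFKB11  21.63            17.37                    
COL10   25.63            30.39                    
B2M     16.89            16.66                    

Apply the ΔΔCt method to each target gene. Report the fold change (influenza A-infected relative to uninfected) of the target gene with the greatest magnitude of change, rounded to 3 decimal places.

SERP8: ΔΔCt = (30.03−16.66) − (31.43−16.89) = 13.37 − 14.54 = -1.17; fold change = 2^1.17 = 2.250
RUNX4: ΔΔCt = (22.78−16.66) − (20.09−16.89) = 6.12 − 3.20 = 2.92; fold change = 2^-2.92 = 0.132
NFKB11: ΔΔCt = (17.37−16.66) − (21.63−16.89) = 0.71 − 4.74 = -4.03; fold change = 2^4.03 = 16.336
COL10: ΔΔCt = (30.39−16.66) − (25.63−16.89) = 13.73 − 8.74 = 4.99; fold change = 2^-4.99 = 0.031
COL10 has the largest |ΔΔCt| = 4.99.

0.031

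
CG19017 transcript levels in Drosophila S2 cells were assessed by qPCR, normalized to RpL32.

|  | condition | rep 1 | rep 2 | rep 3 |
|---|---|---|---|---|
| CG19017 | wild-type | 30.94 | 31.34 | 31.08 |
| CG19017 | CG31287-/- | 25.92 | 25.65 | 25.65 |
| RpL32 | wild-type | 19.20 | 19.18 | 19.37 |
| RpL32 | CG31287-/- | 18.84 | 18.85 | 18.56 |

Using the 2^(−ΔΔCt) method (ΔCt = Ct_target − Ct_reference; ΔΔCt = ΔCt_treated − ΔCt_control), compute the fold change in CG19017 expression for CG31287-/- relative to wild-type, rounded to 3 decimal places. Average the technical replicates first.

29.446

Mean Ct: CG19017 wild-type 31.120; CG19017 CG31287-/- 25.740; RpL32 wild-type 19.250; RpL32 CG31287-/- 18.750
ΔCt(wild-type) = 31.120 − 19.250 = 11.870
ΔCt(CG31287-/-) = 25.740 − 18.750 = 6.990
ΔΔCt = 6.990 − 11.870 = -4.880
Fold change = 2^(−(-4.880)) = 2^4.880 = 29.4460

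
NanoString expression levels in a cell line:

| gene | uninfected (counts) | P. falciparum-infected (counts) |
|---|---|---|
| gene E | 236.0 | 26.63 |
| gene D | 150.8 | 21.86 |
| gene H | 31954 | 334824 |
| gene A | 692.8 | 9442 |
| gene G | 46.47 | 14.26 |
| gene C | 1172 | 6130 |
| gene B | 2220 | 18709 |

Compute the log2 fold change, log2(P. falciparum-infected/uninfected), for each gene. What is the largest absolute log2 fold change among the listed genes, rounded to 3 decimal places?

log2(26.63/236.0) = -3.148  (gene E)
log2(21.86/150.8) = -2.786  (gene D)
log2(334824/31954) = 3.389  (gene H)
log2(9442/692.8) = 3.769  (gene A)
log2(14.26/46.47) = -1.704  (gene G)
log2(6130/1172) = 2.387  (gene C)
log2(18709/2220) = 3.075  (gene B)
The largest magnitude belongs to gene A.

3.769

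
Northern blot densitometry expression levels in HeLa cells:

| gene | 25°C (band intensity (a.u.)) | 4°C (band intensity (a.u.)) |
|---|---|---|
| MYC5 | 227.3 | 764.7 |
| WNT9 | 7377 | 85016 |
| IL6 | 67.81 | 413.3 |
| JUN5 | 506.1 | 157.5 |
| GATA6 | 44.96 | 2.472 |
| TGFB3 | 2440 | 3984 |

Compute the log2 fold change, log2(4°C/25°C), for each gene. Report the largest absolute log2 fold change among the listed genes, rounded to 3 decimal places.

4.185

log2(764.7/227.3) = 1.750  (MYC5)
log2(85016/7377) = 3.527  (WNT9)
log2(413.3/67.81) = 2.608  (IL6)
log2(157.5/506.1) = -1.684  (JUN5)
log2(2.472/44.96) = -4.185  (GATA6)
log2(3984/2440) = 0.707  (TGFB3)
The largest magnitude belongs to GATA6.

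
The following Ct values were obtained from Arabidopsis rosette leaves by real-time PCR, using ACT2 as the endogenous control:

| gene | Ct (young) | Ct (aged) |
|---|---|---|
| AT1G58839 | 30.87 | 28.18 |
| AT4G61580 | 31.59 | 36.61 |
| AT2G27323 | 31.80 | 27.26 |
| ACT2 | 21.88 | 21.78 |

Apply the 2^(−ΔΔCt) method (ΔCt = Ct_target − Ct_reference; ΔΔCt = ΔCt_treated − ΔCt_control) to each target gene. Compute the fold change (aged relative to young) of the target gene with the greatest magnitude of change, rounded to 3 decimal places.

0.029

AT1G58839: ΔΔCt = (28.18−21.78) − (30.87−21.88) = 6.40 − 8.99 = -2.59; fold change = 2^2.59 = 6.021
AT4G61580: ΔΔCt = (36.61−21.78) − (31.59−21.88) = 14.83 − 9.71 = 5.12; fold change = 2^-5.12 = 0.029
AT2G27323: ΔΔCt = (27.26−21.78) − (31.80−21.88) = 5.48 − 9.92 = -4.44; fold change = 2^4.44 = 21.706
AT4G61580 has the largest |ΔΔCt| = 5.12.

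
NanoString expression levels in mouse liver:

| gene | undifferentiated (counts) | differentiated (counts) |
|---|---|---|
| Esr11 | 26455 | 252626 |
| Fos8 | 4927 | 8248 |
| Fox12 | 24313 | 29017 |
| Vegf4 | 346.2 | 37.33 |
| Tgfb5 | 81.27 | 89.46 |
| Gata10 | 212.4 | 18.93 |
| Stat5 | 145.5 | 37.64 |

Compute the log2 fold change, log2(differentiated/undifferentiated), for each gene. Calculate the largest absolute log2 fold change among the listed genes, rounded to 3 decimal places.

log2(252626/26455) = 3.255  (Esr11)
log2(8248/4927) = 0.743  (Fos8)
log2(29017/24313) = 0.255  (Fox12)
log2(37.33/346.2) = -3.213  (Vegf4)
log2(89.46/81.27) = 0.139  (Tgfb5)
log2(18.93/212.4) = -3.488  (Gata10)
log2(37.64/145.5) = -1.951  (Stat5)
The largest magnitude belongs to Gata10.

3.488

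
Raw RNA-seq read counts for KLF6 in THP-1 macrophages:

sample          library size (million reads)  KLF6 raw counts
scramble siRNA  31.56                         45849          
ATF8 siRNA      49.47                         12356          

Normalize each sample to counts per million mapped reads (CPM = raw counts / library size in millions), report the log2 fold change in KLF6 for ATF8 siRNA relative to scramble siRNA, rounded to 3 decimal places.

-2.540

CPM(scramble siRNA) = 45849 / 31.56 = 1452.7567
CPM(ATF8 siRNA) = 12356 / 49.47 = 249.7675
Fold change = 249.7675 / 1452.7567 = 0.17193
log2(0.17193) = -2.5401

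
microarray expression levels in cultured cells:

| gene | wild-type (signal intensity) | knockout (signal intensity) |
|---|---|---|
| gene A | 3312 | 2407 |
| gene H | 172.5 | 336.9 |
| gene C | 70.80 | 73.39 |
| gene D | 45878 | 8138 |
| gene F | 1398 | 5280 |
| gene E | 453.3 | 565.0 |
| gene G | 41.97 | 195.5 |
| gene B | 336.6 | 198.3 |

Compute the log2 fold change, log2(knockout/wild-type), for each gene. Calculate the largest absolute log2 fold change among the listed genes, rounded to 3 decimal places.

log2(2407/3312) = -0.460  (gene A)
log2(336.9/172.5) = 0.966  (gene H)
log2(73.39/70.80) = 0.052  (gene C)
log2(8138/45878) = -2.495  (gene D)
log2(5280/1398) = 1.917  (gene F)
log2(565.0/453.3) = 0.318  (gene E)
log2(195.5/41.97) = 2.220  (gene G)
log2(198.3/336.6) = -0.763  (gene B)
The largest magnitude belongs to gene D.

2.495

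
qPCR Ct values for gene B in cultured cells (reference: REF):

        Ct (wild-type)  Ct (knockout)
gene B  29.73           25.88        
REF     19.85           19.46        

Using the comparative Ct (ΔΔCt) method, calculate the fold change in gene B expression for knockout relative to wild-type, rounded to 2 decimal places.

11.00

ΔCt(wild-type) = 29.730 − 19.850 = 9.880
ΔCt(knockout) = 25.880 − 19.460 = 6.420
ΔΔCt = 6.420 − 9.880 = -3.460
Fold change = 2^(−(-3.460)) = 2^3.460 = 11.004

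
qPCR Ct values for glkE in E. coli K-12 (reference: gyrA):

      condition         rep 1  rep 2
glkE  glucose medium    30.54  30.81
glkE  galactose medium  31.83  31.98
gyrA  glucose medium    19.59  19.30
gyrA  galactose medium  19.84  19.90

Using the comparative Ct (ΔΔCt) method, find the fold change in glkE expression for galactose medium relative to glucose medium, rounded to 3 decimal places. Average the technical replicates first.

Mean Ct: glkE glucose medium 30.675; glkE galactose medium 31.905; gyrA glucose medium 19.445; gyrA galactose medium 19.870
ΔCt(glucose medium) = 30.675 − 19.445 = 11.230
ΔCt(galactose medium) = 31.905 − 19.870 = 12.035
ΔΔCt = 12.035 − 11.230 = 0.805
Fold change = 2^(−0.805) = 0.5724

0.572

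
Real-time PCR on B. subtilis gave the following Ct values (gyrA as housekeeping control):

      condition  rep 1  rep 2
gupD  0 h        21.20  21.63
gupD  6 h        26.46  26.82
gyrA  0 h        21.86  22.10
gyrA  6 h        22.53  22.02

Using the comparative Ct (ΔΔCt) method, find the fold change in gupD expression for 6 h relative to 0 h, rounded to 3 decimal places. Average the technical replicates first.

0.033

Mean Ct: gupD 0 h 21.415; gupD 6 h 26.640; gyrA 0 h 21.980; gyrA 6 h 22.275
ΔCt(0 h) = 21.415 − 21.980 = -0.565
ΔCt(6 h) = 26.640 − 22.275 = 4.365
ΔΔCt = 4.365 − (-0.565) = 4.930
Fold change = 2^(−4.930) = 0.0328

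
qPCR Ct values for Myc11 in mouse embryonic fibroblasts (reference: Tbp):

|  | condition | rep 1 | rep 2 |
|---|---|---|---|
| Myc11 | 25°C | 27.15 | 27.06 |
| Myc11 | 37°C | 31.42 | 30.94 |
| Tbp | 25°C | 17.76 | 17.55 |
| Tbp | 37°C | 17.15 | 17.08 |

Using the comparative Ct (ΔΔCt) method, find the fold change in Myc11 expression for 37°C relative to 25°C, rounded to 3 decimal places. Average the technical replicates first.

Mean Ct: Myc11 25°C 27.105; Myc11 37°C 31.180; Tbp 25°C 17.655; Tbp 37°C 17.115
ΔCt(25°C) = 27.105 − 17.655 = 9.450
ΔCt(37°C) = 31.180 − 17.115 = 14.065
ΔΔCt = 14.065 − 9.450 = 4.615
Fold change = 2^(−4.615) = 0.0408

0.041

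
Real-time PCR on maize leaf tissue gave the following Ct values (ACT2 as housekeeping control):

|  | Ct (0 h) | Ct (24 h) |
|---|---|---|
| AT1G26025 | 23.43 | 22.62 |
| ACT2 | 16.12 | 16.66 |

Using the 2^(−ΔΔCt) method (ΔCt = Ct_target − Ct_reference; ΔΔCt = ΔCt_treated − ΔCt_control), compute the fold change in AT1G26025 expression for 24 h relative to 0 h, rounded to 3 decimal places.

2.549

ΔCt(0 h) = 23.430 − 16.120 = 7.310
ΔCt(24 h) = 22.620 − 16.660 = 5.960
ΔΔCt = 5.960 − 7.310 = -1.350
Fold change = 2^(−(-1.350)) = 2^1.350 = 2.5491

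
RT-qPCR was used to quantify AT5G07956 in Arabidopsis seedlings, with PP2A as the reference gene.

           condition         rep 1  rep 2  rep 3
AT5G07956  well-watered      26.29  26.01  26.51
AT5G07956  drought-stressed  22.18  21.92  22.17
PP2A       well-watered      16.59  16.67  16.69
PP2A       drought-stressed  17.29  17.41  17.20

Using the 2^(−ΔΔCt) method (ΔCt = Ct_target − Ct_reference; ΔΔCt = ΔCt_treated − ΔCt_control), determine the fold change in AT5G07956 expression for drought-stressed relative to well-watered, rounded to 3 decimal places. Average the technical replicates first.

Mean Ct: AT5G07956 well-watered 26.270; AT5G07956 drought-stressed 22.090; PP2A well-watered 16.650; PP2A drought-stressed 17.300
ΔCt(well-watered) = 26.270 − 16.650 = 9.620
ΔCt(drought-stressed) = 22.090 − 17.300 = 4.790
ΔΔCt = 4.790 − 9.620 = -4.830
Fold change = 2^(−(-4.830)) = 2^4.830 = 28.4430

28.443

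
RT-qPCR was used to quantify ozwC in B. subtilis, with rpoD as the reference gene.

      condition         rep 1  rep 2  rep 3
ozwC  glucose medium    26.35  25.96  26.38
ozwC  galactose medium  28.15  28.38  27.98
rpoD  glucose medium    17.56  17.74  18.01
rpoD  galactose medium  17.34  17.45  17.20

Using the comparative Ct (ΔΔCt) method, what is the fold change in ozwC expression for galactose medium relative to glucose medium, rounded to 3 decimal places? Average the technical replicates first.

0.192

Mean Ct: ozwC glucose medium 26.230; ozwC galactose medium 28.170; rpoD glucose medium 17.770; rpoD galactose medium 17.330
ΔCt(glucose medium) = 26.230 − 17.770 = 8.460
ΔCt(galactose medium) = 28.170 − 17.330 = 10.840
ΔΔCt = 10.840 − 8.460 = 2.380
Fold change = 2^(−2.380) = 0.1921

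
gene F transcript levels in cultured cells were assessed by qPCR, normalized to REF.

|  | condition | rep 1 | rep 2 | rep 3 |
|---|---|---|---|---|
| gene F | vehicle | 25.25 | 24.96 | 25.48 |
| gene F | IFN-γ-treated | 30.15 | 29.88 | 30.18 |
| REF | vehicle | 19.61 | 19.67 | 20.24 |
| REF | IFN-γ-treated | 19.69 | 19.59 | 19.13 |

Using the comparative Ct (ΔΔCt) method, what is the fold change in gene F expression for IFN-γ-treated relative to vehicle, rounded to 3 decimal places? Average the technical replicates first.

0.027

Mean Ct: gene F vehicle 25.230; gene F IFN-γ-treated 30.070; REF vehicle 19.840; REF IFN-γ-treated 19.470
ΔCt(vehicle) = 25.230 − 19.840 = 5.390
ΔCt(IFN-γ-treated) = 30.070 − 19.470 = 10.600
ΔΔCt = 10.600 − 5.390 = 5.210
Fold change = 2^(−5.210) = 0.0270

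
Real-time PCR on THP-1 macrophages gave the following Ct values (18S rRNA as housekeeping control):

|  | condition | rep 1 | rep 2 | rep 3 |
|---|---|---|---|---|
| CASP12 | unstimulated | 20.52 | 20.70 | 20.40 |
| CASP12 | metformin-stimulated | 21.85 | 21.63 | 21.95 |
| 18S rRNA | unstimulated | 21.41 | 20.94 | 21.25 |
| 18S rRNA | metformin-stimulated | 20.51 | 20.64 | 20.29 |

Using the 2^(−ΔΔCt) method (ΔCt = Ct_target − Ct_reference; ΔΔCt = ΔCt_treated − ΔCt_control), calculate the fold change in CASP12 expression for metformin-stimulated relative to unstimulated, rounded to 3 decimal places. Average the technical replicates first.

0.252

Mean Ct: CASP12 unstimulated 20.540; CASP12 metformin-stimulated 21.810; 18S rRNA unstimulated 21.200; 18S rRNA metformin-stimulated 20.480
ΔCt(unstimulated) = 20.540 − 21.200 = -0.660
ΔCt(metformin-stimulated) = 21.810 − 20.480 = 1.330
ΔΔCt = 1.330 − (-0.660) = 1.990
Fold change = 2^(−1.990) = 0.2517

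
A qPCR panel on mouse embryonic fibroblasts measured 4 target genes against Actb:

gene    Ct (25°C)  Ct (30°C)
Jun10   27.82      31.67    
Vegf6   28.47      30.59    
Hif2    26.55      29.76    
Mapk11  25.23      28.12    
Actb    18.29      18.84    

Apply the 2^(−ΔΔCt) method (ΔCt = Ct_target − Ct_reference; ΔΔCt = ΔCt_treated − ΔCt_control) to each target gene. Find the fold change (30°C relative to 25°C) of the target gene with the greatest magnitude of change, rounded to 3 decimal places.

Jun10: ΔΔCt = (31.67−18.84) − (27.82−18.29) = 12.83 − 9.53 = 3.30; fold change = 2^-3.30 = 0.102
Vegf6: ΔΔCt = (30.59−18.84) − (28.47−18.29) = 11.75 − 10.18 = 1.57; fold change = 2^-1.57 = 0.337
Hif2: ΔΔCt = (29.76−18.84) − (26.55−18.29) = 10.92 − 8.26 = 2.66; fold change = 2^-2.66 = 0.158
Mapk11: ΔΔCt = (28.12−18.84) − (25.23−18.29) = 9.28 − 6.94 = 2.34; fold change = 2^-2.34 = 0.198
Jun10 has the largest |ΔΔCt| = 3.30.

0.102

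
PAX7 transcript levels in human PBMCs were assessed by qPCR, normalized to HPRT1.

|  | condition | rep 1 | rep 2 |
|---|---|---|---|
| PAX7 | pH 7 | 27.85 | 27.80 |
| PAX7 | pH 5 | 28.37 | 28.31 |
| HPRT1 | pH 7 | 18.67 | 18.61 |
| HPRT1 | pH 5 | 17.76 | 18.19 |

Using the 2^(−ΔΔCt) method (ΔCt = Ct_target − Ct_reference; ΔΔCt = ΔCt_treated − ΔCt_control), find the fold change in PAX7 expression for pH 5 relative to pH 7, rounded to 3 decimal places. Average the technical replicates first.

Mean Ct: PAX7 pH 7 27.825; PAX7 pH 5 28.340; HPRT1 pH 7 18.640; HPRT1 pH 5 17.975
ΔCt(pH 7) = 27.825 − 18.640 = 9.185
ΔCt(pH 5) = 28.340 − 17.975 = 10.365
ΔΔCt = 10.365 − 9.185 = 1.180
Fold change = 2^(−1.180) = 0.4414

0.441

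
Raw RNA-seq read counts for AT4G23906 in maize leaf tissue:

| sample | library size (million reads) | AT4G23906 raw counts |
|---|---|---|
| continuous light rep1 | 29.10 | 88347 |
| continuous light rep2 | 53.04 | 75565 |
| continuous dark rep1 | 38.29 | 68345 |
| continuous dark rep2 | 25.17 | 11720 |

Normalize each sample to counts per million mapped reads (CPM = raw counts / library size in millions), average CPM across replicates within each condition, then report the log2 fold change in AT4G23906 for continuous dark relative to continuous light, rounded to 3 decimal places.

CPM(continuous light rep1) = 88347 / 29.10 = 3035.9794
CPM(continuous light rep2) = 75565 / 53.04 = 1424.6795
CPM(continuous dark rep1) = 68345 / 38.29 = 1784.9308
CPM(continuous dark rep2) = 11720 / 25.17 = 465.6337
mean CPM(continuous light) = 2230.3294; mean CPM(continuous dark) = 1125.2822
Fold change = 1125.2822 / 2230.3294 = 0.50454
log2(0.50454) = -0.9870

-0.987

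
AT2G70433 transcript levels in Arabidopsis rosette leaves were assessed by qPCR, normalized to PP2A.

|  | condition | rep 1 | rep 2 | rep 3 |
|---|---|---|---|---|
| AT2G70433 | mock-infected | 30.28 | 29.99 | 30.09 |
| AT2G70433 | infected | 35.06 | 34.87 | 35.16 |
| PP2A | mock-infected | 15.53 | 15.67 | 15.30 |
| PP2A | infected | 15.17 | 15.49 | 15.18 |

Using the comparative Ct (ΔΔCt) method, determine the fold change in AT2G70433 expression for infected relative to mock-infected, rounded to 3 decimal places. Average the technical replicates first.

0.029

Mean Ct: AT2G70433 mock-infected 30.120; AT2G70433 infected 35.030; PP2A mock-infected 15.500; PP2A infected 15.280
ΔCt(mock-infected) = 30.120 − 15.500 = 14.620
ΔCt(infected) = 35.030 − 15.280 = 19.750
ΔΔCt = 19.750 − 14.620 = 5.130
Fold change = 2^(−5.130) = 0.0286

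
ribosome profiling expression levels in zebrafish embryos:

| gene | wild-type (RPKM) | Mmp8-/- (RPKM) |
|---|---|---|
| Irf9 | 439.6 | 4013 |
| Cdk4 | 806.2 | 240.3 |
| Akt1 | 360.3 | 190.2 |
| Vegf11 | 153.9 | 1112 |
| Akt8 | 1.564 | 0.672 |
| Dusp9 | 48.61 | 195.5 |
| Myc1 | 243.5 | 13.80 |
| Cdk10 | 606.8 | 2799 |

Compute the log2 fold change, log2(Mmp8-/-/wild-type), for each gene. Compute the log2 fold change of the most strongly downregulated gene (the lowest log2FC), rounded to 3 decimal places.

-4.141

log2(4013/439.6) = 3.190  (Irf9)
log2(240.3/806.2) = -1.746  (Cdk4)
log2(190.2/360.3) = -0.922  (Akt1)
log2(1112/153.9) = 2.853  (Vegf11)
log2(0.672/1.564) = -1.219  (Akt8)
log2(195.5/48.61) = 2.008  (Dusp9)
log2(13.80/243.5) = -4.141  (Myc1)
log2(2799/606.8) = 2.206  (Cdk10)
Myc1 is most strongly downregulated.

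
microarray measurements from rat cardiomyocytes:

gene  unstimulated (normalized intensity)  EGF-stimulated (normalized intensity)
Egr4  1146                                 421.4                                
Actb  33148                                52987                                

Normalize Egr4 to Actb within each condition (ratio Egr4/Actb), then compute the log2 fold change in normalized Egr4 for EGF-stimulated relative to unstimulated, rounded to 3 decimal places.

Egr4/Actb (unstimulated) = 1146 / 33148 = 0.034572
Egr4/Actb (EGF-stimulated) = 421.4 / 52987 = 0.0079529
Fold change = 0.0079529 / 0.034572 = 0.2300
log2(0.2300) = -2.1201

-2.120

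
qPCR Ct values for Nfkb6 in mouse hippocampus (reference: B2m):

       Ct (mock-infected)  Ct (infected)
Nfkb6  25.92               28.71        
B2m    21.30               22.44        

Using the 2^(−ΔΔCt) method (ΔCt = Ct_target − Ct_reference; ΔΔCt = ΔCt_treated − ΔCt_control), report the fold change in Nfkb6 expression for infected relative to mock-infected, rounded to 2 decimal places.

ΔCt(mock-infected) = 25.920 − 21.300 = 4.620
ΔCt(infected) = 28.710 − 22.440 = 6.270
ΔΔCt = 6.270 − 4.620 = 1.650
Fold change = 2^(−1.650) = 0.319

0.32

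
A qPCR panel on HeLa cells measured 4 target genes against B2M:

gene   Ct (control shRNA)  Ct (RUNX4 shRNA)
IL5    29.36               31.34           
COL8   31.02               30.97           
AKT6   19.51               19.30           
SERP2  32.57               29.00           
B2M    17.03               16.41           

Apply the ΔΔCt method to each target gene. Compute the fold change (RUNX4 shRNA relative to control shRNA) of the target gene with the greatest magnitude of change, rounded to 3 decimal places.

7.727

IL5: ΔΔCt = (31.34−16.41) − (29.36−17.03) = 14.93 − 12.33 = 2.60; fold change = 2^-2.60 = 0.165
COL8: ΔΔCt = (30.97−16.41) − (31.02−17.03) = 14.56 − 13.99 = 0.57; fold change = 2^-0.57 = 0.674
AKT6: ΔΔCt = (19.30−16.41) − (19.51−17.03) = 2.89 − 2.48 = 0.41; fold change = 2^-0.41 = 0.753
SERP2: ΔΔCt = (29.00−16.41) − (32.57−17.03) = 12.59 − 15.54 = -2.95; fold change = 2^2.95 = 7.727
SERP2 has the largest |ΔΔCt| = 2.95.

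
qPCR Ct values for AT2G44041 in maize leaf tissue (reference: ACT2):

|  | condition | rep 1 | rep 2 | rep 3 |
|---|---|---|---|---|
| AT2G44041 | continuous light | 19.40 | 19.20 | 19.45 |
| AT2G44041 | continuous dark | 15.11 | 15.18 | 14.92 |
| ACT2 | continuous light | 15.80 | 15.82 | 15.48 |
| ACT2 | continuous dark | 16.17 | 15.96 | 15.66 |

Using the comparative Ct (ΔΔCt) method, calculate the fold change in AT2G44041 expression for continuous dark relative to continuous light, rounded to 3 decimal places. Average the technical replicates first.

Mean Ct: AT2G44041 continuous light 19.350; AT2G44041 continuous dark 15.070; ACT2 continuous light 15.700; ACT2 continuous dark 15.930
ΔCt(continuous light) = 19.350 − 15.700 = 3.650
ΔCt(continuous dark) = 15.070 − 15.930 = -0.860
ΔΔCt = -0.860 − 3.650 = -4.510
Fold change = 2^(−(-4.510)) = 2^4.510 = 22.7848

22.785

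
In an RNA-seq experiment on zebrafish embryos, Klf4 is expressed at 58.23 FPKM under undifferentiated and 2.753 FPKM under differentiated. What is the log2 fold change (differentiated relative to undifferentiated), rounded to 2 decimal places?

Fold change = 2.753 / 58.23 = 0.0473
log2(0.0473) = -4.403

-4.40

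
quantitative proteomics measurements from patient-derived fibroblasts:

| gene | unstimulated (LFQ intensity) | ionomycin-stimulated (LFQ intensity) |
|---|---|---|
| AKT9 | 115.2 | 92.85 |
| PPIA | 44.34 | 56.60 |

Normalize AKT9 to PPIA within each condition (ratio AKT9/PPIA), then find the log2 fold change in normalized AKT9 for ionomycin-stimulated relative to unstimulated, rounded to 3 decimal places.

-0.663

AKT9/PPIA (unstimulated) = 115.2 / 44.34 = 2.5981
AKT9/PPIA (ionomycin-stimulated) = 92.85 / 56.60 = 1.6405
Fold change = 1.6405 / 2.5981 = 0.6314
log2(0.6314) = -0.6634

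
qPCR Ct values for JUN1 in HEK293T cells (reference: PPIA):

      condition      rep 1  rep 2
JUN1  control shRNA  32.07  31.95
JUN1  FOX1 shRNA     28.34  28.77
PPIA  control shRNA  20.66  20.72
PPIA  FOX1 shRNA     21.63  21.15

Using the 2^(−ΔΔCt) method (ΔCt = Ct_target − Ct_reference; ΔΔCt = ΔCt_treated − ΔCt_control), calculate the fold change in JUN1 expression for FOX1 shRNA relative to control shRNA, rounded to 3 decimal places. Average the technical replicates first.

Mean Ct: JUN1 control shRNA 32.010; JUN1 FOX1 shRNA 28.555; PPIA control shRNA 20.690; PPIA FOX1 shRNA 21.390
ΔCt(control shRNA) = 32.010 − 20.690 = 11.320
ΔCt(FOX1 shRNA) = 28.555 − 21.390 = 7.165
ΔΔCt = 7.165 − 11.320 = -4.155
Fold change = 2^(−(-4.155)) = 2^4.155 = 17.8147

17.815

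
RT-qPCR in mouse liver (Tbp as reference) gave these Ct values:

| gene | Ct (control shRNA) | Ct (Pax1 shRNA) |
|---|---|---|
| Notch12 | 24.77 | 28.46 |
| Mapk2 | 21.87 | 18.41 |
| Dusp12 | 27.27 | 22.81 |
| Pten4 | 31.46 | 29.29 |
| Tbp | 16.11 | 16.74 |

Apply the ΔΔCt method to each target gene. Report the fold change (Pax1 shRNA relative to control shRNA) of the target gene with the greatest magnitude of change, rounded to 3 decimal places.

Notch12: ΔΔCt = (28.46−16.74) − (24.77−16.11) = 11.72 − 8.66 = 3.06; fold change = 2^-3.06 = 0.120
Mapk2: ΔΔCt = (18.41−16.74) − (21.87−16.11) = 1.67 − 5.76 = -4.09; fold change = 2^4.09 = 17.030
Dusp12: ΔΔCt = (22.81−16.74) − (27.27−16.11) = 6.07 − 11.16 = -5.09; fold change = 2^5.09 = 34.060
Pten4: ΔΔCt = (29.29−16.74) − (31.46−16.11) = 12.55 − 15.35 = -2.80; fold change = 2^2.80 = 6.964
Dusp12 has the largest |ΔΔCt| = 5.09.

34.060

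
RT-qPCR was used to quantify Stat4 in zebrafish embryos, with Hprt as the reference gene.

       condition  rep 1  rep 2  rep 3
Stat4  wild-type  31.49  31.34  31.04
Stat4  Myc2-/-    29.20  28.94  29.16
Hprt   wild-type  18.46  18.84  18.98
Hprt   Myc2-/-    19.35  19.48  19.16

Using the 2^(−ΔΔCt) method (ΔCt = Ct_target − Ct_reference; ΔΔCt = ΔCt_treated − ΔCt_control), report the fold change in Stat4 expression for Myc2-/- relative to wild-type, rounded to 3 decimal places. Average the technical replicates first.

6.774

Mean Ct: Stat4 wild-type 31.290; Stat4 Myc2-/- 29.100; Hprt wild-type 18.760; Hprt Myc2-/- 19.330
ΔCt(wild-type) = 31.290 − 18.760 = 12.530
ΔCt(Myc2-/-) = 29.100 − 19.330 = 9.770
ΔΔCt = 9.770 − 12.530 = -2.760
Fold change = 2^(−(-2.760)) = 2^2.760 = 6.7740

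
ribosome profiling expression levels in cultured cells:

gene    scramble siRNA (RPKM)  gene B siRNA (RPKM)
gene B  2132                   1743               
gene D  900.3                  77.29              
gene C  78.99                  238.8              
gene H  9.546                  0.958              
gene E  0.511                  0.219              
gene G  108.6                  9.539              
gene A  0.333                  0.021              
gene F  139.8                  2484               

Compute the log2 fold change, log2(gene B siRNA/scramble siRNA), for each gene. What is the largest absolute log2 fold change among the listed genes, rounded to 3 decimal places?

4.151

log2(1743/2132) = -0.291  (gene B)
log2(77.29/900.3) = -3.542  (gene D)
log2(238.8/78.99) = 1.596  (gene C)
log2(0.958/9.546) = -3.317  (gene H)
log2(0.219/0.511) = -1.222  (gene E)
log2(9.539/108.6) = -3.509  (gene G)
log2(0.021/0.333) = -3.987  (gene A)
log2(2484/139.8) = 4.151  (gene F)
The largest magnitude belongs to gene F.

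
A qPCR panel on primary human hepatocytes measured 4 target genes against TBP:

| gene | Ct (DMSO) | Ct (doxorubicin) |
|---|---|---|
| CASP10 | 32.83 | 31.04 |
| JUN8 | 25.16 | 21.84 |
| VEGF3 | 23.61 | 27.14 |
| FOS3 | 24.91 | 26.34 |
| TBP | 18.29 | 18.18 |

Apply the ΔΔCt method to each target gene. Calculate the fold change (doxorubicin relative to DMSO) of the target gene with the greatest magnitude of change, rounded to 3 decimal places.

0.080

CASP10: ΔΔCt = (31.04−18.18) − (32.83−18.29) = 12.86 − 14.54 = -1.68; fold change = 2^1.68 = 3.204
JUN8: ΔΔCt = (21.84−18.18) − (25.16−18.29) = 3.66 − 6.87 = -3.21; fold change = 2^3.21 = 9.254
VEGF3: ΔΔCt = (27.14−18.18) − (23.61−18.29) = 8.96 − 5.32 = 3.64; fold change = 2^-3.64 = 0.080
FOS3: ΔΔCt = (26.34−18.18) − (24.91−18.29) = 8.16 − 6.62 = 1.54; fold change = 2^-1.54 = 0.344
VEGF3 has the largest |ΔΔCt| = 3.64.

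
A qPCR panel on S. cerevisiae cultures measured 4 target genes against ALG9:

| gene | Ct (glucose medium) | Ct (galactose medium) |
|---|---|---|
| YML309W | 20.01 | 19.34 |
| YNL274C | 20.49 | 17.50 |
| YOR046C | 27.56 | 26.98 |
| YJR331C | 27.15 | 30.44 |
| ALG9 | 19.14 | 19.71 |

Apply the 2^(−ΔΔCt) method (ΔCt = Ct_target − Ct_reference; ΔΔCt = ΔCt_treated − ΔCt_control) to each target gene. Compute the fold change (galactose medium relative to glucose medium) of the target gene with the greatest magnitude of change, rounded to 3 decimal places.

YML309W: ΔΔCt = (19.34−19.71) − (20.01−19.14) = -0.37 − 0.87 = -1.24; fold change = 2^1.24 = 2.362
YNL274C: ΔΔCt = (17.50−19.71) − (20.49−19.14) = -2.21 − 1.35 = -3.56; fold change = 2^3.56 = 11.794
YOR046C: ΔΔCt = (26.98−19.71) − (27.56−19.14) = 7.27 − 8.42 = -1.15; fold change = 2^1.15 = 2.219
YJR331C: ΔΔCt = (30.44−19.71) − (27.15−19.14) = 10.73 − 8.01 = 2.72; fold change = 2^-2.72 = 0.152
YNL274C has the largest |ΔΔCt| = 3.56.

11.794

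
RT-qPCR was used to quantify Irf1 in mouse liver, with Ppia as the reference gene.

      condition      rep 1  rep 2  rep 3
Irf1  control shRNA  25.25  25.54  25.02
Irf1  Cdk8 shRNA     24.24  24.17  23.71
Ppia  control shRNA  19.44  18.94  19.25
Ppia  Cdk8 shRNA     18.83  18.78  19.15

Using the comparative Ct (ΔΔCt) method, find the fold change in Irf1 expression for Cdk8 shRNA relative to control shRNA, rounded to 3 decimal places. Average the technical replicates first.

1.919

Mean Ct: Irf1 control shRNA 25.270; Irf1 Cdk8 shRNA 24.040; Ppia control shRNA 19.210; Ppia Cdk8 shRNA 18.920
ΔCt(control shRNA) = 25.270 − 19.210 = 6.060
ΔCt(Cdk8 shRNA) = 24.040 − 18.920 = 5.120
ΔΔCt = 5.120 − 6.060 = -0.940
Fold change = 2^(−(-0.940)) = 2^0.940 = 1.9185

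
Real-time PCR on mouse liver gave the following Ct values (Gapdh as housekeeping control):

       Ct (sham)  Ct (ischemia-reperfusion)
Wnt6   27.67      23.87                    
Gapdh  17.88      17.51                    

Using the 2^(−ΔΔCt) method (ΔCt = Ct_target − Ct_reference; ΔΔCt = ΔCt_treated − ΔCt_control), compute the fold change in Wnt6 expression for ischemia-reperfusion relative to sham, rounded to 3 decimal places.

ΔCt(sham) = 27.670 − 17.880 = 9.790
ΔCt(ischemia-reperfusion) = 23.870 − 17.510 = 6.360
ΔΔCt = 6.360 − 9.790 = -3.430
Fold change = 2^(−(-3.430)) = 2^3.430 = 10.7779

10.778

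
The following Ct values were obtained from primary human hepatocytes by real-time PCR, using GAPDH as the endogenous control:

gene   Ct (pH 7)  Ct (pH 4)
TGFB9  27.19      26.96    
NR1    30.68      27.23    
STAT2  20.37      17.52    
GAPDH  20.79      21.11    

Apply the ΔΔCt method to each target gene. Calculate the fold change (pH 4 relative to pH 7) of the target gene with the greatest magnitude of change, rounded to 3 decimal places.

TGFB9: ΔΔCt = (26.96−21.11) − (27.19−20.79) = 5.85 − 6.40 = -0.55; fold change = 2^0.55 = 1.464
NR1: ΔΔCt = (27.23−21.11) − (30.68−20.79) = 6.12 − 9.89 = -3.77; fold change = 2^3.77 = 13.642
STAT2: ΔΔCt = (17.52−21.11) − (20.37−20.79) = -3.59 − (-0.42) = -3.17; fold change = 2^3.17 = 9.000
NR1 has the largest |ΔΔCt| = 3.77.

13.642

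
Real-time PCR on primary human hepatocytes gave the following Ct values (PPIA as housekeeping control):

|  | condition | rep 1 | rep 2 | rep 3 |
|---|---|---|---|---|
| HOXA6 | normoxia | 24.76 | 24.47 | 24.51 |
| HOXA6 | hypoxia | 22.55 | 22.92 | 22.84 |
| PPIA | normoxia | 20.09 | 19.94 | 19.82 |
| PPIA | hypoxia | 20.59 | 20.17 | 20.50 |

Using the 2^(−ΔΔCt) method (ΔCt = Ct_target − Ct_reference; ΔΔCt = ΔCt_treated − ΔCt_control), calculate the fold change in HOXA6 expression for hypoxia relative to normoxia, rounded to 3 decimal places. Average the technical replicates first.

4.857

Mean Ct: HOXA6 normoxia 24.580; HOXA6 hypoxia 22.770; PPIA normoxia 19.950; PPIA hypoxia 20.420
ΔCt(normoxia) = 24.580 − 19.950 = 4.630
ΔCt(hypoxia) = 22.770 − 20.420 = 2.350
ΔΔCt = 2.350 − 4.630 = -2.280
Fold change = 2^(−(-2.280)) = 2^2.280 = 4.8568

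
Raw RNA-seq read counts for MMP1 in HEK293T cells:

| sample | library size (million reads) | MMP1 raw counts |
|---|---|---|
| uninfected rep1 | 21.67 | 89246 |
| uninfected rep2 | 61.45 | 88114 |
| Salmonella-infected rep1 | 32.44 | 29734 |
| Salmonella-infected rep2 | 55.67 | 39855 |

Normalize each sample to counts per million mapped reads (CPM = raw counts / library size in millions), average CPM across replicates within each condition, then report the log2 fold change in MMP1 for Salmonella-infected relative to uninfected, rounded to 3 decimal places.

-1.766

CPM(uninfected rep1) = 89246 / 21.67 = 4118.4126
CPM(uninfected rep2) = 88114 / 61.45 = 1433.9138
CPM(Salmonella-infected rep1) = 29734 / 32.44 = 916.5845
CPM(Salmonella-infected rep2) = 39855 / 55.67 = 715.9152
mean CPM(uninfected) = 2776.1632; mean CPM(Salmonella-infected) = 816.2498
Fold change = 816.2498 / 2776.1632 = 0.29402
log2(0.29402) = -1.7660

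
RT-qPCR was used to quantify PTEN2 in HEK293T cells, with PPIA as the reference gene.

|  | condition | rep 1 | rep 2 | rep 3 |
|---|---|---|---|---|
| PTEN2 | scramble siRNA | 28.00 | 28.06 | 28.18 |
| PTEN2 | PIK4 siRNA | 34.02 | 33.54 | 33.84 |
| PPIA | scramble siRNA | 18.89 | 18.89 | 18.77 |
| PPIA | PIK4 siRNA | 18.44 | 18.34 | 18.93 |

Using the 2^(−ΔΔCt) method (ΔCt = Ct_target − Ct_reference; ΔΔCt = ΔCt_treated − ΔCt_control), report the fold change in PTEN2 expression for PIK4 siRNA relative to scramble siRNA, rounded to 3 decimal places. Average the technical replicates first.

Mean Ct: PTEN2 scramble siRNA 28.080; PTEN2 PIK4 siRNA 33.800; PPIA scramble siRNA 18.850; PPIA PIK4 siRNA 18.570
ΔCt(scramble siRNA) = 28.080 − 18.850 = 9.230
ΔCt(PIK4 siRNA) = 33.800 − 18.570 = 15.230
ΔΔCt = 15.230 − 9.230 = 6.000
Fold change = 2^(−6.000) = 0.0156

0.016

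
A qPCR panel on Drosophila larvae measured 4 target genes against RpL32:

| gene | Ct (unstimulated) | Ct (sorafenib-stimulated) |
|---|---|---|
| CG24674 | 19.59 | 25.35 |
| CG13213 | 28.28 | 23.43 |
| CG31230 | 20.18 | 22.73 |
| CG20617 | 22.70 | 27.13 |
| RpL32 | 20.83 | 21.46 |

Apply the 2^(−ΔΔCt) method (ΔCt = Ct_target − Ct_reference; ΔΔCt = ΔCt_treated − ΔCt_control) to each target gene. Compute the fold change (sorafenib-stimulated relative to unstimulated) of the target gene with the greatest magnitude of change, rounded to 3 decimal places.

44.632

CG24674: ΔΔCt = (25.35−21.46) − (19.59−20.83) = 3.89 − (-1.24) = 5.13; fold change = 2^-5.13 = 0.029
CG13213: ΔΔCt = (23.43−21.46) − (28.28−20.83) = 1.97 − 7.45 = -5.48; fold change = 2^5.48 = 44.632
CG31230: ΔΔCt = (22.73−21.46) − (20.18−20.83) = 1.27 − (-0.65) = 1.92; fold change = 2^-1.92 = 0.264
CG20617: ΔΔCt = (27.13−21.46) − (22.70−20.83) = 5.67 − 1.87 = 3.80; fold change = 2^-3.80 = 0.072
CG13213 has the largest |ΔΔCt| = 5.48.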